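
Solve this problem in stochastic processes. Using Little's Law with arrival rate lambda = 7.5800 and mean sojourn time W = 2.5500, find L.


Little's Law: L = lambda * W
= 7.5800 * 2.5500
= 19.3290

19.3290


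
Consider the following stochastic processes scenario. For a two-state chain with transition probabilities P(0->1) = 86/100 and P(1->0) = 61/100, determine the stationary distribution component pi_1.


Stationary distribution: pi_0 = p10/(p01+p10), pi_1 = p01/(p01+p10)
p01 = 0.8600, p10 = 0.6100
pi_1 = 0.5850

0.5850


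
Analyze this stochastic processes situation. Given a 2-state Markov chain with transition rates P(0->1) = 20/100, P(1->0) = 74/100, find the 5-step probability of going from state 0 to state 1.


Computing P^5 by matrix multiplication.
P = [[0.8000, 0.2000], [0.7400, 0.2600]]
After raising P to the power 5:
P^5(0,1) = 0.2128

0.2128


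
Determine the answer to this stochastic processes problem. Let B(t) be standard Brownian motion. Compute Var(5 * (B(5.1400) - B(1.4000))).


Var(alpha*(B(t)-B(s))) = alpha^2 * (t-s)
= 5^2 * (5.1400 - 1.4000)
= 25 * 3.7400
= 93.5000

93.5000


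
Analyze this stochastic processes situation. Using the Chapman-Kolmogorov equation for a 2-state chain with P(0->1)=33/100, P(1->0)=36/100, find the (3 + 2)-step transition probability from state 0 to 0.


P^5 = P^3 * P^2
Computing via matrix multiplication of the transition matrix.
Entry (0,0) of P^5 = 0.5231

0.5231


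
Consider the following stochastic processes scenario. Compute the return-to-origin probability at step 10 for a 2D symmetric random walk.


P = C(10,5)^2 / 4^10
= 252^2 / 1048576
= 63504 / 1048576
= 0.0606

0.0606


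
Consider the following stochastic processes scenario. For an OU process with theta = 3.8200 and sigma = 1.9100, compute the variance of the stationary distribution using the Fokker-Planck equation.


Stationary variance = sigma^2 / (2*theta)
= 1.9100^2 / (2*3.8200)
= 3.6481 / 7.6400
= 0.4775

0.4775


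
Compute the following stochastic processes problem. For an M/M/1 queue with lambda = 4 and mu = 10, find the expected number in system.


rho = 4/10 = 0.4000
L = rho/(1-rho)
= 0.4000/0.6000
= 0.6667

0.6667


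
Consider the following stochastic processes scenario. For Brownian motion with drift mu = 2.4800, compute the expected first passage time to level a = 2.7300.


Expected first passage time = a/mu
= 2.7300/2.4800
= 1.1008

1.1008


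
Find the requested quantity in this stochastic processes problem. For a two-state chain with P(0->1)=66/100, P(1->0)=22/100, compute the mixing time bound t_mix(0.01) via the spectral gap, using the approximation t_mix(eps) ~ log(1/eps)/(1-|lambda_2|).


lambda_2 = |1 - p01 - p10| = |1 - 0.6600 - 0.2200| = 0.1200
t_mix ~ log(1/eps)/(1 - |lambda_2|)
= log(100)/(1 - 0.1200) = 4.6052/0.8800
= 5.2331

5.2331


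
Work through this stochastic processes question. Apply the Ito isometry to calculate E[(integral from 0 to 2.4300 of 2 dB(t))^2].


By Ito isometry: E[(int f dB)^2] = int f^2 dt
= 2^2 * 2.4300
= 4 * 2.4300 = 9.7200

9.7200


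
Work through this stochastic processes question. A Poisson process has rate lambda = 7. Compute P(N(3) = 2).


P(N(t)=k) = (lambda*t)^k * exp(-lambda*t) / k!
lambda*t = 21
= 21^2 * exp(-21) / 2!
= 441 * 7.5826e-10 / 2
= 1.6720e-07

1.6720e-07


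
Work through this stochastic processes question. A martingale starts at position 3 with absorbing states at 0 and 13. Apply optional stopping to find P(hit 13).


By optional stopping theorem: E(M at tau) = M(0) = 3
P(hit 13)*13 + P(hit 0)*0 = 3
P(hit 13) = (3 - 0)/(13 - 0) = 3/13 = 0.2308

0.2308


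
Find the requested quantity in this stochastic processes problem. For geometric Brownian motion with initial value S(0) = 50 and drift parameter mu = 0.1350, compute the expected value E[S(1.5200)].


E[S(t)] = S(0) * exp(mu * t)
= 50 * exp(0.1350 * 1.5200)
= 50 * 1.2278
= 61.3885

61.3885


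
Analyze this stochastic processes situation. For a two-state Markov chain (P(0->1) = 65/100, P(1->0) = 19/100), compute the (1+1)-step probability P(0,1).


P^2 = P^1 * P^1
Computing via matrix multiplication of the transition matrix.
Entry (0,1) of P^2 = 0.7540

0.7540


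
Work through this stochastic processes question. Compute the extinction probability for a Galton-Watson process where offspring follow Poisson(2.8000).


Since mu = 2.8000 > 1, extinction prob q < 1.
Solve s = exp(mu*(s-1)) iteratively.
q = 0.0750

0.0750


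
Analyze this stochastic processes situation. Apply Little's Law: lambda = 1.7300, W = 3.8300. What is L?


Little's Law: L = lambda * W
= 1.7300 * 3.8300
= 6.6259

6.6259


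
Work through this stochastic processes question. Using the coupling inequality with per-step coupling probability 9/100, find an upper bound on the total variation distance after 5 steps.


TV distance bound <= (1-delta)^n
= (1 - 0.0900)^5
= 0.9100^5
= 0.6240

0.6240


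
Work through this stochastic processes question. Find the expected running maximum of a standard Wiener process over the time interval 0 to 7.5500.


E(max B(s)) = sqrt(2t/pi)
= sqrt(2*7.5500/pi)
= sqrt(4.8065)
= 2.1924

2.1924


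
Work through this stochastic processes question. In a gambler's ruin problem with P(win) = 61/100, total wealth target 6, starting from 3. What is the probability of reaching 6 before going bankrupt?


Gambler's ruin formula:
r = q/p = 0.3900/0.6100 = 0.6393
P(win) = (1 - r^i)/(1 - r^N)
= (1 - 0.6393^3)/(1 - 0.6393^6)
= 0.7928

0.7928


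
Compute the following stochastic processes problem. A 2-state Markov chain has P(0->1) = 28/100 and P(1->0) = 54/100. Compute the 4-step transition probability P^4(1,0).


Computing P^4 by matrix multiplication.
P = [[0.7200, 0.2800], [0.5400, 0.4600]]
After raising P to the power 4:
P^4(1,0) = 0.6578

0.6578


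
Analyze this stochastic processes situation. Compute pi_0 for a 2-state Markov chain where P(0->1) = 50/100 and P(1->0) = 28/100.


Stationary distribution: pi_0 = p10/(p01+p10), pi_1 = p01/(p01+p10)
p01 = 0.5000, p10 = 0.2800
pi_0 = 0.3590

0.3590


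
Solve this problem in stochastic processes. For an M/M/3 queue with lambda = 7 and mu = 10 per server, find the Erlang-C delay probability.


a = lambda/mu = 0.7000
rho = a/c = 0.2333
Erlang-C formula applied:
C(c,a) = 0.0369

0.0369


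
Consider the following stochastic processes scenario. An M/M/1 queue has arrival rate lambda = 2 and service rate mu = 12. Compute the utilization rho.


rho = lambda/mu
= 2/12
= 0.1667

0.1667


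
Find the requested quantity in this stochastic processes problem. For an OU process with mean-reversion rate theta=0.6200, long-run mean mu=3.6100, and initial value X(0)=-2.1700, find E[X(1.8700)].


E[X(t)] = mu + (X(0) - mu)*exp(-theta*t)
= 3.6100 + (-2.1700 - 3.6100)*exp(-0.6200*1.8700)
= 3.6100 + -5.7800 * 0.3137
= 1.7970

1.7970


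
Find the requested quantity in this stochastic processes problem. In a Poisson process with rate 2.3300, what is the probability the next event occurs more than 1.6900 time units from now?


P(X > t) = exp(-lambda * t)
= exp(-2.3300 * 1.6900)
= exp(-3.9377) = 0.0195

0.0195


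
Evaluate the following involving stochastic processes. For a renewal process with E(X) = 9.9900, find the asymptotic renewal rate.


Long-run renewal rate = 1/E(X)
= 1/9.9900
= 0.1001

0.1001


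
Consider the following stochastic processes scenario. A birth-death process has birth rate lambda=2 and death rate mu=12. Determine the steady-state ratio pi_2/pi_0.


For birth-death process, pi_n/pi_0 = (lambda/mu)^n
= (2/12)^2
= 0.0278

0.0278


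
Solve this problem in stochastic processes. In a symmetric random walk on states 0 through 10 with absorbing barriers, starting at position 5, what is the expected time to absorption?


For symmetric RW on 0,...,N with absorbing barriers, E(i) = i*(N-i)
E(5) = 5 * 5 = 25

25


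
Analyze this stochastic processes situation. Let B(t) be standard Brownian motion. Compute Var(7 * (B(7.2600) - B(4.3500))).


Var(alpha*(B(t)-B(s))) = alpha^2 * (t-s)
= 7^2 * (7.2600 - 4.3500)
= 49 * 2.9100
= 142.5900

142.5900


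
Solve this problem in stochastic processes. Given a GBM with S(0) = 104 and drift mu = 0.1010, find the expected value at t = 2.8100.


E[S(t)] = S(0) * exp(mu * t)
= 104 * exp(0.1010 * 2.8100)
= 104 * 1.3282
= 138.1308

138.1308


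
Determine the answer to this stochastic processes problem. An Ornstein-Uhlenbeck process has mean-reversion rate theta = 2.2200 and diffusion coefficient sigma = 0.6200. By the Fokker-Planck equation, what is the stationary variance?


Stationary variance = sigma^2 / (2*theta)
= 0.6200^2 / (2*2.2200)
= 0.3844 / 4.4400
= 0.0866

0.0866


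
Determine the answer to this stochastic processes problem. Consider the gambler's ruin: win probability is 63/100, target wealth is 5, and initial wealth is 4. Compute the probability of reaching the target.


Gambler's ruin formula:
r = q/p = 0.3700/0.6300 = 0.5873
P(win) = (1 - r^i)/(1 - r^N)
= (1 - 0.5873^4)/(1 - 0.5873^5)
= 0.9472

0.9472


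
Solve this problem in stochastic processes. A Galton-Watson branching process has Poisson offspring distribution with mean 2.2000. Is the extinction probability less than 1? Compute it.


Since mu = 2.2000 > 1, extinction prob q < 1.
Solve s = exp(mu*(s-1)) iteratively.
q = 0.1563

0.1563


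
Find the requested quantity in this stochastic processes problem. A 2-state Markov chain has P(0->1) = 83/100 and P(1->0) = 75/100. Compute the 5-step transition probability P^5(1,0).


Computing P^5 by matrix multiplication.
P = [[0.1700, 0.8300], [0.7500, 0.2500]]
After raising P to the power 5:
P^5(1,0) = 0.5058

0.5058


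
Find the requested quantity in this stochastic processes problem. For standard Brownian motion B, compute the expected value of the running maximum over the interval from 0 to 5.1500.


E(max B(s)) = sqrt(2t/pi)
= sqrt(2*5.1500/pi)
= sqrt(3.2786)
= 1.8107

1.8107


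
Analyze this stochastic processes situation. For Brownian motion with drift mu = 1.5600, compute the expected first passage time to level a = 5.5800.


Expected first passage time = a/mu
= 5.5800/1.5600
= 3.5769

3.5769


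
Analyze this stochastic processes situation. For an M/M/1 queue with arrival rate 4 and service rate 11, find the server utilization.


rho = lambda/mu
= 4/11
= 0.3636

0.3636


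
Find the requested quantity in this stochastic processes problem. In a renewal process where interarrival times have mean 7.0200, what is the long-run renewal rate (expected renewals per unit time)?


Long-run renewal rate = 1/E(X)
= 1/7.0200
= 0.1425

0.1425


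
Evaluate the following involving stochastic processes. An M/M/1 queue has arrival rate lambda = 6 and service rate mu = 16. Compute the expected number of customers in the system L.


rho = 6/16 = 0.3750
L = rho/(1-rho)
= 0.3750/0.6250
= 0.6000

0.6000


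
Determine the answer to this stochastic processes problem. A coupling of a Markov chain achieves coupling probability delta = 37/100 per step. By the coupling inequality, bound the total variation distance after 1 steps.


TV distance bound <= (1-delta)^n
= (1 - 0.3700)^1
= 0.6300^1
= 0.6300

0.6300


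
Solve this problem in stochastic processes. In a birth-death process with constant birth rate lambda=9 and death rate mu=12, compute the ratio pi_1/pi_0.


For birth-death process, pi_n/pi_0 = (lambda/mu)^n
= (9/12)^1
= 0.7500

0.7500


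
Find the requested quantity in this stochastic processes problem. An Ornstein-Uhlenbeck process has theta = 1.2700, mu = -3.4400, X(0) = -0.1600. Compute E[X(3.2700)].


E[X(t)] = mu + (X(0) - mu)*exp(-theta*t)
= -3.4400 + (-0.1600 - -3.4400)*exp(-1.2700*3.2700)
= -3.4400 + 3.2800 * 0.0157
= -3.3884

-3.3884


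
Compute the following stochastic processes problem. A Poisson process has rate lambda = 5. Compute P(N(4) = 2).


P(N(t)=k) = (lambda*t)^k * exp(-lambda*t) / k!
lambda*t = 20
= 20^2 * exp(-20) / 2!
= 400 * 2.0612e-09 / 2
= 4.1223e-07

4.1223e-07


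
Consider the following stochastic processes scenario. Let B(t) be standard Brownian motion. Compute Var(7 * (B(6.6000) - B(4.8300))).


Var(alpha*(B(t)-B(s))) = alpha^2 * (t-s)
= 7^2 * (6.6000 - 4.8300)
= 49 * 1.7700
= 86.7300

86.7300


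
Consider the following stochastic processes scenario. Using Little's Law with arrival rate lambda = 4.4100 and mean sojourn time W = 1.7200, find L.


Little's Law: L = lambda * W
= 4.4100 * 1.7200
= 7.5852

7.5852


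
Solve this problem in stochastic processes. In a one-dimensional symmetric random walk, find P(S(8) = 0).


P(S(8) = 0) = C(8,4) / 4^4
= 70 / 256
= 0.2734

0.2734


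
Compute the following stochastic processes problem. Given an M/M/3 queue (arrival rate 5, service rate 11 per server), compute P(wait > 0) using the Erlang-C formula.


a = lambda/mu = 0.4545
rho = a/c = 0.1515
Erlang-C formula applied:
C(c,a) = 0.0117

0.0117


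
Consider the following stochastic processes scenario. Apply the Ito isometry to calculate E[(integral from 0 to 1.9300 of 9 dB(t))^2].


By Ito isometry: E[(int f dB)^2] = int f^2 dt
= 9^2 * 1.9300
= 81 * 1.9300 = 156.3300

156.3300


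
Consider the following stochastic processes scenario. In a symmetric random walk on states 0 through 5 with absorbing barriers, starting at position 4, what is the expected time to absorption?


For symmetric RW on 0,...,N with absorbing barriers, E(i) = i*(N-i)
E(4) = 4 * 1 = 4

4


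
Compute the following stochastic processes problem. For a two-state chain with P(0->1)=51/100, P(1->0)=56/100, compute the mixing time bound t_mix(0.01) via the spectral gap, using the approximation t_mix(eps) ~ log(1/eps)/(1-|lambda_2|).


lambda_2 = |1 - p01 - p10| = |1 - 0.5100 - 0.5600| = 0.0700
t_mix ~ log(1/eps)/(1 - |lambda_2|)
= log(100)/(1 - 0.0700) = 4.6052/0.9300
= 4.9518

4.9518


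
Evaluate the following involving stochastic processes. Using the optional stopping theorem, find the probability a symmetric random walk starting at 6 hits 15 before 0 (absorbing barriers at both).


By optional stopping theorem: E(M at tau) = M(0) = 6
P(hit 15)*15 + P(hit 0)*0 = 6
P(hit 15) = (6 - 0)/(15 - 0) = 2/5 = 0.4000

0.4000


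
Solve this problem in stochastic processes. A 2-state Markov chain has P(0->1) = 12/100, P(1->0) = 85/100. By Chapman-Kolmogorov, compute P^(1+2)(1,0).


P^3 = P^1 * P^2
Computing via matrix multiplication of the transition matrix.
Entry (1,0) of P^3 = 0.8763

0.8763


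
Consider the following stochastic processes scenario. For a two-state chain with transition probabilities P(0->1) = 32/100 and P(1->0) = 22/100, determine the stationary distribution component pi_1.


Stationary distribution: pi_0 = p10/(p01+p10), pi_1 = p01/(p01+p10)
p01 = 0.3200, p10 = 0.2200
pi_1 = 0.5926

0.5926


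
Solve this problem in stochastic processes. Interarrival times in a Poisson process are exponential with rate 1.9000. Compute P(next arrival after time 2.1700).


P(X > t) = exp(-lambda * t)
= exp(-1.9000 * 2.1700)
= exp(-4.1230) = 0.0162

0.0162


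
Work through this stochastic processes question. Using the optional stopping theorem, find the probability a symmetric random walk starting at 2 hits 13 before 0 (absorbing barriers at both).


By optional stopping theorem: E(M at tau) = M(0) = 2
P(hit 13)*13 + P(hit 0)*0 = 2
P(hit 13) = (2 - 0)/(13 - 0) = 2/13 = 0.1538

0.1538


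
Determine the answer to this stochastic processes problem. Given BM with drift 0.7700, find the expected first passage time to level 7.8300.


Expected first passage time = a/mu
= 7.8300/0.7700
= 10.1688

10.1688


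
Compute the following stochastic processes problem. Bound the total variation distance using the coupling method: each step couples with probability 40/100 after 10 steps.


TV distance bound <= (1-delta)^n
= (1 - 0.4000)^10
= 0.6000^10
= 0.0060

0.0060


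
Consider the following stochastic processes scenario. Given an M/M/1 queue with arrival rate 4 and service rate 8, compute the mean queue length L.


rho = 4/8 = 0.5000
L = rho/(1-rho)
= 0.5000/0.5000
= 1.0000

1.0000


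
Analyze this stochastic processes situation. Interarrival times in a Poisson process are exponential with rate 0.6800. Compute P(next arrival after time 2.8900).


P(X > t) = exp(-lambda * t)
= exp(-0.6800 * 2.8900)
= exp(-1.9652) = 0.1401

0.1401


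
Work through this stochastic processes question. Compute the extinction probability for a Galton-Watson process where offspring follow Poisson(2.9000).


Since mu = 2.9000 > 1, extinction prob q < 1.
Solve s = exp(mu*(s-1)) iteratively.
q = 0.0668

0.0668


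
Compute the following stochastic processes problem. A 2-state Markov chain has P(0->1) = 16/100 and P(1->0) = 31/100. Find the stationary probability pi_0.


Stationary distribution: pi_0 = p10/(p01+p10), pi_1 = p01/(p01+p10)
p01 = 0.1600, p10 = 0.3100
pi_0 = 0.6596

0.6596


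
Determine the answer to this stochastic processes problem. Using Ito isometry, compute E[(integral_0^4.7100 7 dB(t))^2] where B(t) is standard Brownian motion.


By Ito isometry: E[(int f dB)^2] = int f^2 dt
= 7^2 * 4.7100
= 49 * 4.7100 = 230.7900

230.7900


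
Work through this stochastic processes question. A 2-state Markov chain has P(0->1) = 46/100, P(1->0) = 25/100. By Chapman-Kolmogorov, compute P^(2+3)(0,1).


P^5 = P^2 * P^3
Computing via matrix multiplication of the transition matrix.
Entry (0,1) of P^5 = 0.6466

0.6466


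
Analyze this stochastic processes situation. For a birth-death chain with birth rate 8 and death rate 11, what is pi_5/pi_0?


For birth-death process, pi_n/pi_0 = (lambda/mu)^n
= (8/11)^5
= 0.2035

0.2035


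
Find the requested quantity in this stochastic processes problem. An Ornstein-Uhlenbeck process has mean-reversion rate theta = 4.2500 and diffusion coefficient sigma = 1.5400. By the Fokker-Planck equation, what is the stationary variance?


Stationary variance = sigma^2 / (2*theta)
= 1.5400^2 / (2*4.2500)
= 2.3716 / 8.5000
= 0.2790

0.2790


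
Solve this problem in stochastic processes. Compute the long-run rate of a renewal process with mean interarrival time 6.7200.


Long-run renewal rate = 1/E(X)
= 1/6.7200
= 0.1488

0.1488


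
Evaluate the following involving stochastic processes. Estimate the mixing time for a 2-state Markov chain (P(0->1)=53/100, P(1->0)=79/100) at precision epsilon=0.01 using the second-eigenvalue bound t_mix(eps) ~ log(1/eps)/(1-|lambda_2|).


lambda_2 = |1 - p01 - p10| = |1 - 0.5300 - 0.7900| = 0.3200
t_mix ~ log(1/eps)/(1 - |lambda_2|)
= log(100)/(1 - 0.3200) = 4.6052/0.6800
= 6.7723

6.7723


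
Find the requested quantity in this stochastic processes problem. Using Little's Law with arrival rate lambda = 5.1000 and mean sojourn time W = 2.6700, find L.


Little's Law: L = lambda * W
= 5.1000 * 2.6700
= 13.6170

13.6170


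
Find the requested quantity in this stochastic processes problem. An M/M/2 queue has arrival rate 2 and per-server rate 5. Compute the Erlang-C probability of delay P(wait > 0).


a = lambda/mu = 0.4000
rho = a/c = 0.2000
Erlang-C formula applied:
C(c,a) = 0.0667

0.0667


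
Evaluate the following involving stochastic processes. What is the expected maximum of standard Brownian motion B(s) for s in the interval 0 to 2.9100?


E(max B(s)) = sqrt(2t/pi)
= sqrt(2*2.9100/pi)
= sqrt(1.8526)
= 1.3611

1.3611


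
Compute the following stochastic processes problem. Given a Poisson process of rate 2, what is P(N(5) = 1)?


P(N(t)=k) = (lambda*t)^k * exp(-lambda*t) / k!
lambda*t = 10
= 10^1 * exp(-10) / 1!
= 10 * 4.5400e-05 / 1
= 4.5400e-04

4.5400e-04


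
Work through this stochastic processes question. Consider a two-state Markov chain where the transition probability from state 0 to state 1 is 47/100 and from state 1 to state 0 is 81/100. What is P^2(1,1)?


Computing P^2 by matrix multiplication.
P = [[0.5300, 0.4700], [0.8100, 0.1900]]
After raising P to the power 2:
P^2(1,1) = 0.4168

0.4168


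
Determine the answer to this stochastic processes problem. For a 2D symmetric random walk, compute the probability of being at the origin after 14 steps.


P = C(14,7)^2 / 4^14
= 3432^2 / 268435456
= 11778624 / 268435456
= 0.0439

0.0439


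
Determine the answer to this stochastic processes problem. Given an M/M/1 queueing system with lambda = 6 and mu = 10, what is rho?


rho = lambda/mu
= 6/10
= 0.6000

0.6000


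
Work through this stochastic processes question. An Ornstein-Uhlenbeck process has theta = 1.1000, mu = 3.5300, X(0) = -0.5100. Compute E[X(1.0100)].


E[X(t)] = mu + (X(0) - mu)*exp(-theta*t)
= 3.5300 + (-0.5100 - 3.5300)*exp(-1.1000*1.0100)
= 3.5300 + -4.0400 * 0.3292
= 2.1999

2.1999


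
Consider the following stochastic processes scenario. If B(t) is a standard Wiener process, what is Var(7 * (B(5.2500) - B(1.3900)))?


Var(alpha*(B(t)-B(s))) = alpha^2 * (t-s)
= 7^2 * (5.2500 - 1.3900)
= 49 * 3.8600
= 189.1400

189.1400


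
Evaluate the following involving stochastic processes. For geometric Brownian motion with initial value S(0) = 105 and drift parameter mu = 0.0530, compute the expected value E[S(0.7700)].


E[S(t)] = S(0) * exp(mu * t)
= 105 * exp(0.0530 * 0.7700)
= 105 * 1.0417
= 109.3737

109.3737


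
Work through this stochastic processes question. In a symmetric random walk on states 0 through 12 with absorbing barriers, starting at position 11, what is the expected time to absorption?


For symmetric RW on 0,...,N with absorbing barriers, E(i) = i*(N-i)
E(11) = 11 * 1 = 11

11


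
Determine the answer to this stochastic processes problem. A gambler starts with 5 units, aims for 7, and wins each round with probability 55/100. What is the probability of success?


Gambler's ruin formula:
r = q/p = 0.4500/0.5500 = 0.8182
P(win) = (1 - r^i)/(1 - r^N)
= (1 - 0.8182^5)/(1 - 0.8182^7)
= 0.8394

0.8394


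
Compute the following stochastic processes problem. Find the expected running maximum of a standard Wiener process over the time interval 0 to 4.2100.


E(max B(s)) = sqrt(2t/pi)
= sqrt(2*4.2100/pi)
= sqrt(2.6802)
= 1.6371

1.6371


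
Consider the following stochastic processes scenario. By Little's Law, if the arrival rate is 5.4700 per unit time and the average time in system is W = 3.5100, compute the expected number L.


Little's Law: L = lambda * W
= 5.4700 * 3.5100
= 19.1997

19.1997


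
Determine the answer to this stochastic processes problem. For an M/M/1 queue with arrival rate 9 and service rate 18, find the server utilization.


rho = lambda/mu
= 9/18
= 0.5000

0.5000


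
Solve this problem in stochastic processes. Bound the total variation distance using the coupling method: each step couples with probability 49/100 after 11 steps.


TV distance bound <= (1-delta)^n
= (1 - 0.4900)^11
= 0.5100^11
= 6.0712e-04

6.0712e-04


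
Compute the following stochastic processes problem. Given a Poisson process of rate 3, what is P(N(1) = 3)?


P(N(t)=k) = (lambda*t)^k * exp(-lambda*t) / k!
lambda*t = 3
= 3^3 * exp(-3) / 3!
= 27 * 0.0498 / 6
= 0.2240

0.2240


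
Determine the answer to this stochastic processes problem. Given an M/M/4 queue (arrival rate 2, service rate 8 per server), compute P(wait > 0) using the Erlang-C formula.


a = lambda/mu = 0.2500
rho = a/c = 0.0625
Erlang-C formula applied:
C(c,a) = 1.3521e-04

1.3521e-04


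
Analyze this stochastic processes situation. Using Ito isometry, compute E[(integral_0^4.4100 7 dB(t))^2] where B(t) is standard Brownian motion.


By Ito isometry: E[(int f dB)^2] = int f^2 dt
= 7^2 * 4.4100
= 49 * 4.4100 = 216.0900

216.0900


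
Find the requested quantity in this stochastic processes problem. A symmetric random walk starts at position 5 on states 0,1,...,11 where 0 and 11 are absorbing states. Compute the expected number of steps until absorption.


For symmetric RW on 0,...,N with absorbing barriers, E(i) = i*(N-i)
E(5) = 5 * 6 = 30

30


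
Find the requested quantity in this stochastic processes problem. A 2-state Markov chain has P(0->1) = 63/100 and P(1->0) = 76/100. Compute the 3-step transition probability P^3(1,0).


Computing P^3 by matrix multiplication.
P = [[0.3700, 0.6300], [0.7600, 0.2400]]
After raising P to the power 3:
P^3(1,0) = 0.5792

0.5792


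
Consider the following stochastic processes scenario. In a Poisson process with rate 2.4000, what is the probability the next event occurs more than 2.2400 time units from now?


P(X > t) = exp(-lambda * t)
= exp(-2.4000 * 2.2400)
= exp(-5.3760) = 0.0046

0.0046


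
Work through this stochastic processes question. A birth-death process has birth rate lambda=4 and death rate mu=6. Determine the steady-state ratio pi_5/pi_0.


For birth-death process, pi_n/pi_0 = (lambda/mu)^n
= (4/6)^5
= 0.1317

0.1317


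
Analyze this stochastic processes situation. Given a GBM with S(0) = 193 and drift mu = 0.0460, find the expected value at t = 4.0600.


E[S(t)] = S(0) * exp(mu * t)
= 193 * exp(0.0460 * 4.0600)
= 193 * 1.2053
= 232.6302

232.6302


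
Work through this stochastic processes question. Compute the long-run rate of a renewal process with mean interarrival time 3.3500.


Long-run renewal rate = 1/E(X)
= 1/3.3500
= 0.2985

0.2985


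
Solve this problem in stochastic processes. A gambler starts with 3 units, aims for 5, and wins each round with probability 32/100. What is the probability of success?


Gambler's ruin formula:
r = q/p = 0.6800/0.3200 = 2.1250
P(win) = (1 - r^i)/(1 - r^N)
= (1 - 2.1250^3)/(1 - 2.1250^5)
= 0.2031

0.2031


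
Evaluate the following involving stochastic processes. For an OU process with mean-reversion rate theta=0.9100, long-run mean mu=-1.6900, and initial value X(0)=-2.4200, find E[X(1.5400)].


E[X(t)] = mu + (X(0) - mu)*exp(-theta*t)
= -1.6900 + (-2.4200 - -1.6900)*exp(-0.9100*1.5400)
= -1.6900 + -0.7300 * 0.2463
= -1.8698

-1.8698


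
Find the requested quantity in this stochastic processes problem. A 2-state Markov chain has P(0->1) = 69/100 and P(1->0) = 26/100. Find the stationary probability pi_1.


Stationary distribution: pi_0 = p10/(p01+p10), pi_1 = p01/(p01+p10)
p01 = 0.6900, p10 = 0.2600
pi_1 = 0.7263

0.7263


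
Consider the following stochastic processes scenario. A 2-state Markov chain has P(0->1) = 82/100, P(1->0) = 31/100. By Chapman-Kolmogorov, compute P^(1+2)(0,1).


P^3 = P^1 * P^2
Computing via matrix multiplication of the transition matrix.
Entry (0,1) of P^3 = 0.7273

0.7273


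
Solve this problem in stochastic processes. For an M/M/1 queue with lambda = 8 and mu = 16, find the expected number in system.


rho = 8/16 = 0.5000
L = rho/(1-rho)
= 0.5000/0.5000
= 1.0000

1.0000


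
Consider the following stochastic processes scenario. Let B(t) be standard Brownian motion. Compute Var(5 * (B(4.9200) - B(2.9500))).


Var(alpha*(B(t)-B(s))) = alpha^2 * (t-s)
= 5^2 * (4.9200 - 2.9500)
= 25 * 1.9700
= 49.2500

49.2500


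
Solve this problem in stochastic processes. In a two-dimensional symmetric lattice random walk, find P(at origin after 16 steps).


P = C(16,8)^2 / 4^16
= 12870^2 / 4294967296
= 165636900 / 4294967296
= 0.0386

0.0386


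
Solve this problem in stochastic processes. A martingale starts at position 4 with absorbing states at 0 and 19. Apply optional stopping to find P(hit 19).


By optional stopping theorem: E(M at tau) = M(0) = 4
P(hit 19)*19 + P(hit 0)*0 = 4
P(hit 19) = (4 - 0)/(19 - 0) = 4/19 = 0.2105

0.2105


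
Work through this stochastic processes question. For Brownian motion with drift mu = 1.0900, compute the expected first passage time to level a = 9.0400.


Expected first passage time = a/mu
= 9.0400/1.0900
= 8.2936

8.2936


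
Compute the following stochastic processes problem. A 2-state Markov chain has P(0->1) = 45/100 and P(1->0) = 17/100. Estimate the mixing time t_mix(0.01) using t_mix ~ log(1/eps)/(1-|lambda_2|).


lambda_2 = |1 - p01 - p10| = |1 - 0.4500 - 0.1700| = 0.3800
t_mix ~ log(1/eps)/(1 - |lambda_2|)
= log(100)/(1 - 0.3800) = 4.6052/0.6200
= 7.4277

7.4277


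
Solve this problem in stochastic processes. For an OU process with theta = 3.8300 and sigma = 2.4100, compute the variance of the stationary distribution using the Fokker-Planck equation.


Stationary variance = sigma^2 / (2*theta)
= 2.4100^2 / (2*3.8300)
= 5.8081 / 7.6600
= 0.7582

0.7582


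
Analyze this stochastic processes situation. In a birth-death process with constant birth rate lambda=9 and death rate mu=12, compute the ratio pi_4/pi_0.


For birth-death process, pi_n/pi_0 = (lambda/mu)^n
= (9/12)^4
= 0.3164

0.3164


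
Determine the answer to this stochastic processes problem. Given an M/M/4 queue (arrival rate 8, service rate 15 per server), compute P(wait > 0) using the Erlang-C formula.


a = lambda/mu = 0.5333
rho = a/c = 0.1333
Erlang-C formula applied:
C(c,a) = 0.0023

0.0023


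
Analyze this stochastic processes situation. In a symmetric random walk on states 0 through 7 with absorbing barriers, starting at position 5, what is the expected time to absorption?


For symmetric RW on 0,...,N with absorbing barriers, E(i) = i*(N-i)
E(5) = 5 * 2 = 10

10


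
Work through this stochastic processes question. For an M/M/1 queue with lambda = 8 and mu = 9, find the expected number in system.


rho = 8/9 = 0.8889
L = rho/(1-rho)
= 0.8889/0.1111
= 8.0000

8.0000


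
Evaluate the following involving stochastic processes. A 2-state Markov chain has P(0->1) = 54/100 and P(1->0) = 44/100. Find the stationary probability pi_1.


Stationary distribution: pi_0 = p10/(p01+p10), pi_1 = p01/(p01+p10)
p01 = 0.5400, p10 = 0.4400
pi_1 = 0.5510

0.5510


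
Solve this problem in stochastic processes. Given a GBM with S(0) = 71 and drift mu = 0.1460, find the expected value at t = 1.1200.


E[S(t)] = S(0) * exp(mu * t)
= 71 * exp(0.1460 * 1.1200)
= 71 * 1.1776
= 83.6131

83.6131


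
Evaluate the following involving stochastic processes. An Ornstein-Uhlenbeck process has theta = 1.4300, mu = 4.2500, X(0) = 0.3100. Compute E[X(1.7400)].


E[X(t)] = mu + (X(0) - mu)*exp(-theta*t)
= 4.2500 + (0.3100 - 4.2500)*exp(-1.4300*1.7400)
= 4.2500 + -3.9400 * 0.0831
= 3.9227

3.9227


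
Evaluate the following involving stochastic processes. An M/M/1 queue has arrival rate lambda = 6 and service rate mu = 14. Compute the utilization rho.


rho = lambda/mu
= 6/14
= 0.4286

0.4286


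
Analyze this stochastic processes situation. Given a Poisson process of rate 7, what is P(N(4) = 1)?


P(N(t)=k) = (lambda*t)^k * exp(-lambda*t) / k!
lambda*t = 28
= 28^1 * exp(-28) / 1!
= 28 * 6.9144e-13 / 1
= 1.9360e-11

1.9360e-11


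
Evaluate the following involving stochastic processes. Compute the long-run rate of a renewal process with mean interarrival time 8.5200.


Long-run renewal rate = 1/E(X)
= 1/8.5200
= 0.1174

0.1174


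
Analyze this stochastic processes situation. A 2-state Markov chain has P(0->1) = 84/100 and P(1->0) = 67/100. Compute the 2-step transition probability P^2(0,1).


Computing P^2 by matrix multiplication.
P = [[0.1600, 0.8400], [0.6700, 0.3300]]
After raising P to the power 2:
P^2(0,1) = 0.4116

0.4116


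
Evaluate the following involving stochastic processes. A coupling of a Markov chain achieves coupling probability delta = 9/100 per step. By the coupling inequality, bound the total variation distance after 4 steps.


TV distance bound <= (1-delta)^n
= (1 - 0.0900)^4
= 0.9100^4
= 0.6857

0.6857


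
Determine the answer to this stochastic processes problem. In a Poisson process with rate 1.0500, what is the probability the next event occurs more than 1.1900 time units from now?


P(X > t) = exp(-lambda * t)
= exp(-1.0500 * 1.1900)
= exp(-1.2495) = 0.2866

0.2866


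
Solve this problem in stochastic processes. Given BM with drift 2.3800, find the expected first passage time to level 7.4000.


Expected first passage time = a/mu
= 7.4000/2.3800
= 3.1092

3.1092


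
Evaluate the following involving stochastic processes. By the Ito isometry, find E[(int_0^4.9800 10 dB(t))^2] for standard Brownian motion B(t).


By Ito isometry: E[(int f dB)^2] = int f^2 dt
= 10^2 * 4.9800
= 100 * 4.9800 = 498.0000

498.0000


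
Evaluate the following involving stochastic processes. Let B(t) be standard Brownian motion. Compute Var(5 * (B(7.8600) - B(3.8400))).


Var(alpha*(B(t)-B(s))) = alpha^2 * (t-s)
= 5^2 * (7.8600 - 3.8400)
= 25 * 4.0200
= 100.5000

100.5000


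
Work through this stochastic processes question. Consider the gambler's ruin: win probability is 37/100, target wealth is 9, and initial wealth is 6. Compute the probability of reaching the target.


Gambler's ruin formula:
r = q/p = 0.6300/0.3700 = 1.7027
P(win) = (1 - r^i)/(1 - r^N)
= (1 - 1.7027^6)/(1 - 1.7027^9)
= 0.1959

0.1959


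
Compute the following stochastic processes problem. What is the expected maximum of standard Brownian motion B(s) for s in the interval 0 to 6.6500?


E(max B(s)) = sqrt(2t/pi)
= sqrt(2*6.6500/pi)
= sqrt(4.2335)
= 2.0576

2.0576


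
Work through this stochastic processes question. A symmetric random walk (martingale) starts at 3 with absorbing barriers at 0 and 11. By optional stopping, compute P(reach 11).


By optional stopping theorem: E(M at tau) = M(0) = 3
P(hit 11)*11 + P(hit 0)*0 = 3
P(hit 11) = (3 - 0)/(11 - 0) = 3/11 = 0.2727

0.2727


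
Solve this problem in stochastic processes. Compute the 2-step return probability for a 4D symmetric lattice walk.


P(return in 2 steps) = P(reverse first step) = 1/(2d)
= 1/8
= 0.1250

0.1250


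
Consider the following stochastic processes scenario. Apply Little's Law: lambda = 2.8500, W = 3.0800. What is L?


Little's Law: L = lambda * W
= 2.8500 * 3.0800
= 8.7780

8.7780


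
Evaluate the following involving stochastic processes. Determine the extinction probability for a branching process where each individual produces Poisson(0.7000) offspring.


Since mu = 0.7000 <= 1, extinction probability = 1.

1.0000


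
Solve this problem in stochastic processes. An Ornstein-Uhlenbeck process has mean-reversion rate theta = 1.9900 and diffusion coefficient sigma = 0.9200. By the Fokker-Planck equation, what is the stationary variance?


Stationary variance = sigma^2 / (2*theta)
= 0.9200^2 / (2*1.9900)
= 0.8464 / 3.9800
= 0.2127

0.2127


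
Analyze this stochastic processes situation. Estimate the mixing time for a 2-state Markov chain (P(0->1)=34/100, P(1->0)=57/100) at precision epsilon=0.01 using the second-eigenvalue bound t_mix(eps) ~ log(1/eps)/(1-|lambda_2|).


lambda_2 = |1 - p01 - p10| = |1 - 0.3400 - 0.5700| = 0.0900
t_mix ~ log(1/eps)/(1 - |lambda_2|)
= log(100)/(1 - 0.0900) = 4.6052/0.9100
= 5.0606

5.0606


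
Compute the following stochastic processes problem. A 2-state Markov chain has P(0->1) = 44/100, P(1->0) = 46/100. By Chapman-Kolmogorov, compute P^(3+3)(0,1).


P^6 = P^3 * P^3
Computing via matrix multiplication of the transition matrix.
Entry (0,1) of P^6 = 0.4889

0.4889


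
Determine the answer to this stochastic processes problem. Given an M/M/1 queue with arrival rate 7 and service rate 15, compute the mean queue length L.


rho = 7/15 = 0.4667
L = rho/(1-rho)
= 0.4667/0.5333
= 0.8750

0.8750


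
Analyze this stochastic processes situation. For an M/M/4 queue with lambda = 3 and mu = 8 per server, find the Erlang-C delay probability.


a = lambda/mu = 0.3750
rho = a/c = 0.0938
Erlang-C formula applied:
C(c,a) = 6.2488e-04

6.2488e-04


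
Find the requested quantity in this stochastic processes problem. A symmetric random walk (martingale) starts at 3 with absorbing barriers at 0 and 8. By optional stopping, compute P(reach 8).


By optional stopping theorem: E(M at tau) = M(0) = 3
P(hit 8)*8 + P(hit 0)*0 = 3
P(hit 8) = (3 - 0)/(8 - 0) = 3/8 = 0.3750

0.3750


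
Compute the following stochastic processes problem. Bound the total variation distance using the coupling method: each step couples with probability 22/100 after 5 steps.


TV distance bound <= (1-delta)^n
= (1 - 0.2200)^5
= 0.7800^5
= 0.2887

0.2887


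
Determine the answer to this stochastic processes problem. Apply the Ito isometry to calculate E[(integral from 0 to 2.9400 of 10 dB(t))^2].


By Ito isometry: E[(int f dB)^2] = int f^2 dt
= 10^2 * 2.9400
= 100 * 2.9400 = 294.0000

294.0000


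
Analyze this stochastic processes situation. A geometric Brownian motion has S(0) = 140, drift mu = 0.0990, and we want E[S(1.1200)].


E[S(t)] = S(0) * exp(mu * t)
= 140 * exp(0.0990 * 1.1200)
= 140 * 1.1173
= 156.4165

156.4165


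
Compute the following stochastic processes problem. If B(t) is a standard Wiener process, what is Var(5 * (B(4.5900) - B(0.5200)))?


Var(alpha*(B(t)-B(s))) = alpha^2 * (t-s)
= 5^2 * (4.5900 - 0.5200)
= 25 * 4.0700
= 101.7500

101.7500


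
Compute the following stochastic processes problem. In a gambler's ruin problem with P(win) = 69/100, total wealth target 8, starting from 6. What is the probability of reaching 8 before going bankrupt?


Gambler's ruin formula:
r = q/p = 0.3100/0.6900 = 0.4493
P(win) = (1 - r^i)/(1 - r^N)
= (1 - 0.4493^6)/(1 - 0.4493^8)
= 0.9934

0.9934


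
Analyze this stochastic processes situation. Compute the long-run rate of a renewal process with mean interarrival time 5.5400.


Long-run renewal rate = 1/E(X)
= 1/5.5400
= 0.1805

0.1805


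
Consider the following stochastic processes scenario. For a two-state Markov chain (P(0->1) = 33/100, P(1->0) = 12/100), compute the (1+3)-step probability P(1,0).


P^4 = P^1 * P^3
Computing via matrix multiplication of the transition matrix.
Entry (1,0) of P^4 = 0.2423

0.2423


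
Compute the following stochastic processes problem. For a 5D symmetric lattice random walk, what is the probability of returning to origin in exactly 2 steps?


P(return in 2 steps) = P(reverse first step) = 1/(2d)
= 1/10
= 0.1000

0.1000


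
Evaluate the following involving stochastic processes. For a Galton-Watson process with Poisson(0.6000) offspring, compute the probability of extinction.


Since mu = 0.6000 <= 1, extinction probability = 1.

1.0000


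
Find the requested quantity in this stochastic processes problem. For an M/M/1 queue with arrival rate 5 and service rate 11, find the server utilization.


rho = lambda/mu
= 5/11
= 0.4545

0.4545


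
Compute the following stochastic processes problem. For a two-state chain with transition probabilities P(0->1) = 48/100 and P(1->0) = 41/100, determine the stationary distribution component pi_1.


Stationary distribution: pi_0 = p10/(p01+p10), pi_1 = p01/(p01+p10)
p01 = 0.4800, p10 = 0.4100
pi_1 = 0.5393

0.5393


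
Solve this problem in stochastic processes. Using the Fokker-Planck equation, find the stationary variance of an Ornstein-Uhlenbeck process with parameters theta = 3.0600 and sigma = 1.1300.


Stationary variance = sigma^2 / (2*theta)
= 1.1300^2 / (2*3.0600)
= 1.2769 / 6.1200
= 0.2086

0.2086


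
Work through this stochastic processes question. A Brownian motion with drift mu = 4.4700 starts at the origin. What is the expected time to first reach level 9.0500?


Expected first passage time = a/mu
= 9.0500/4.4700
= 2.0246

2.0246


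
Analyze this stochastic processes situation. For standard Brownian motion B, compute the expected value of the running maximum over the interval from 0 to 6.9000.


E(max B(s)) = sqrt(2t/pi)
= sqrt(2*6.9000/pi)
= sqrt(4.3927)
= 2.0959

2.0959


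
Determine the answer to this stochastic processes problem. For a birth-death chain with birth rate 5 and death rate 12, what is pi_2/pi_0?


For birth-death process, pi_n/pi_0 = (lambda/mu)^n
= (5/12)^2
= 0.1736

0.1736
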